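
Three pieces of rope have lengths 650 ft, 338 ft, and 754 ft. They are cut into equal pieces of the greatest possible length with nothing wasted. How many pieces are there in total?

Piece length = gcd(650, 338, 754).
650 = 2 × 5^2 × 13
338 = 2 × 13^2
754 = 2 × 13 × 29
gcd(650, 338, 754) = 2 × 13 = 26.
Total pieces = 650/26 + 338/26 + 754/26 = 25 + 13 + 29 = 67.

67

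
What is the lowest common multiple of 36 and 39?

36 = 2^2 × 3^2
39 = 3 × 13
LCM(36, 39) = 2^2 × 3^2 × 13 = 468.

468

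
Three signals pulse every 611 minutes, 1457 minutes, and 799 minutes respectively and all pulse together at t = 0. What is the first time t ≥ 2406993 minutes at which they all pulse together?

Joint pulses occur at multiples of LCM(611, 1457, 799).
611 = 13 × 47
1457 = 31 × 47
799 = 17 × 47
LCM(611, 1457, 799) = 13 × 17 × 31 × 47 = 321997.
Smallest multiple of 321997 that is ≥ 2406993: ⌈2406993/321997⌉ × 321997 = 8 × 321997 = 2575976.

2575976 minutes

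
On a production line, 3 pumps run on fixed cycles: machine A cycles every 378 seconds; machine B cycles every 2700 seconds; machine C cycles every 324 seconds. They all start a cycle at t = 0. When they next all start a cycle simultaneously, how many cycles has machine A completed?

They are all back at their starting positions together after one LCM of the periods.
378 = 2 × 3^3 × 7
2700 = 2^2 × 3^3 × 5^2
324 = 2^2 × 3^4
LCM(378, 2700, 324) = 2^2 × 3^4 × 5^2 × 7 = 56700.
Cycles for period 378: 56700 / 378 = 150.

150 cycles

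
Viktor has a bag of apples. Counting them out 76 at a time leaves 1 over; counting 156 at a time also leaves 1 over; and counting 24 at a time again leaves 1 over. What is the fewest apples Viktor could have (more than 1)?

5929

N − 1 must be a common multiple of 76, 156, and 24.
76 = 2^2 × 19
156 = 2^2 × 3 × 13
24 = 2^3 × 3
LCM(76, 156, 24) = 2^3 × 3 × 13 × 19 = 5928.
Smallest N > 1 is LCM + 1 = 5928 + 1 = 5929.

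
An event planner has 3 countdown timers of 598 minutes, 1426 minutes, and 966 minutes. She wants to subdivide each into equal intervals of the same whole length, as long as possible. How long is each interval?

The interval must divide each timer length; the longest such is the gcd.
598 = 2 × 13 × 23
1426 = 2 × 23 × 31
966 = 2 × 3 × 7 × 23
gcd(598, 1426, 966) = 2 × 23 = 46.

46 minutes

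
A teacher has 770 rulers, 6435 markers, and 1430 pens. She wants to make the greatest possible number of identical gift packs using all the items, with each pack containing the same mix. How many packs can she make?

The pack count must divide each quantity, so the greatest is gcd(770, 6435, 1430).
770 = 2 × 5 × 7 × 11
6435 = 3^2 × 5 × 11 × 13
1430 = 2 × 5 × 11 × 13
gcd(770, 6435, 1430) = 5 × 11 = 55.

55 packs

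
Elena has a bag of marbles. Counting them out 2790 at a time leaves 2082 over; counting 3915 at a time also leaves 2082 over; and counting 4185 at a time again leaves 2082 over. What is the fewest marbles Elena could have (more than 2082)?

N − 2082 must be a common multiple of 2790, 3915, and 4185.
2790 = 2 × 3^2 × 5 × 31
3915 = 3^3 × 5 × 29
4185 = 3^3 × 5 × 31
LCM(2790, 3915, 4185) = 2 × 3^3 × 5 × 29 × 31 = 242730.
Smallest N > 2082 is LCM + 2082 = 242730 + 2082 = 244812.

244812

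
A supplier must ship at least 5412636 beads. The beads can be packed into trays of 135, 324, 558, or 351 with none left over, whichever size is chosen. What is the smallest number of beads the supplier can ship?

5875740

The number of beads must be a common multiple of 135, 324, 558, and 351, so a multiple of their LCM.
135 = 3^3 × 5
324 = 2^2 × 3^4
558 = 2 × 3^2 × 31
351 = 3^3 × 13
LCM(135, 324, 558, 351) = 2^2 × 3^4 × 5 × 13 × 31 = 652860.
Smallest multiple of 652860 that is ≥ 5412636: ⌈5412636/652860⌉ × 652860 = 9 × 652860 = 5875740.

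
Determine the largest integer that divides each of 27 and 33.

3

27 = 3^3
33 = 3 × 11
gcd(27, 33) = 3.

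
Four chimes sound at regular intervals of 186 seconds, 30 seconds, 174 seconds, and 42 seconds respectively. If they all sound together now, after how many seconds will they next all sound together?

We need the least common multiple of the intervals.
186 = 2 × 3 × 31
30 = 2 × 3 × 5
174 = 2 × 3 × 29
42 = 2 × 3 × 7
LCM(186, 30, 174, 42) = 2 × 3 × 5 × 7 × 29 × 31 = 188790.

188790 seconds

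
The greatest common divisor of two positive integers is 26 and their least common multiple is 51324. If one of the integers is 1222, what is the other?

For two integers, gcd × lcm = product, so the other is (26 × 51324) / 1222 = 1334424 / 1222 = 1092.

1092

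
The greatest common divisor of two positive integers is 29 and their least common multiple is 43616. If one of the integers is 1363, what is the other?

For two integers, gcd × lcm = product, so the other is (29 × 43616) / 1363 = 1264864 / 1363 = 928.

928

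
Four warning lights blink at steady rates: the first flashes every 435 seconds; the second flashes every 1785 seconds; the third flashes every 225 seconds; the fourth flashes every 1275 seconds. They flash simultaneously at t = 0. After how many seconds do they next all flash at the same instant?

We need the least common multiple of the intervals.
435 = 3 × 5 × 29
1785 = 3 × 5 × 7 × 17
225 = 3^2 × 5^2
1275 = 3 × 5^2 × 17
LCM(435, 1785, 225, 1275) = 3^2 × 5^2 × 7 × 17 × 29 = 776475.

776475 seconds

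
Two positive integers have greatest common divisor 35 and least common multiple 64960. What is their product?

For any two positive integers, gcd × lcm = product = 35 × 64960 = 2273600.

2273600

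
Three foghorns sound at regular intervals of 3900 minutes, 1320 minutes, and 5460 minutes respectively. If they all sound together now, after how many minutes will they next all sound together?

The first simultaneous occurrence is after LCM of the individual periods.
3900 = 2^2 × 3 × 5^2 × 13
1320 = 2^3 × 3 × 5 × 11
5460 = 2^2 × 3 × 5 × 7 × 13
LCM(3900, 1320, 5460) = 2^3 × 3 × 5^2 × 7 × 11 × 13 = 600600.

600600 minutes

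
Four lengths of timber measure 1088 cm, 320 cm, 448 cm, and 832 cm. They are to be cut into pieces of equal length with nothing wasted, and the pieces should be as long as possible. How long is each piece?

Each piece length must divide every original length, so the longest possible is gcd(1088, 320, 448, 832).
1088 = 2^6 × 17
320 = 2^6 × 5
448 = 2^6 × 7
832 = 2^6 × 13
gcd(1088, 320, 448, 832) = 2^6 = 64.

64 cm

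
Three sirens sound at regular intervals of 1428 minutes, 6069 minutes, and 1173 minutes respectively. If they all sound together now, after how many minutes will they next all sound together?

They coincide at every common multiple of the periods; the first is the LCM.
1428 = 2^2 × 3 × 7 × 17
6069 = 3 × 7 × 17^2
1173 = 3 × 17 × 23
LCM(1428, 6069, 1173) = 2^2 × 3 × 7 × 17^2 × 23 = 558348.

558348 minutes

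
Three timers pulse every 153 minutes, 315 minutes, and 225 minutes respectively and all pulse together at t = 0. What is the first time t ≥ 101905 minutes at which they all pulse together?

Joint pulses occur at multiples of LCM(153, 315, 225).
153 = 3^2 × 17
315 = 3^2 × 5 × 7
225 = 3^2 × 5^2
LCM(153, 315, 225) = 3^2 × 5^2 × 7 × 17 = 26775.
Smallest multiple of 26775 that is ≥ 101905: ⌈101905/26775⌉ × 26775 = 4 × 26775 = 107100.

107100 minutes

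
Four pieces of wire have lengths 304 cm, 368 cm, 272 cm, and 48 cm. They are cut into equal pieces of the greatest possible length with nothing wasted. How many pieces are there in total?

62

Piece length = gcd(304, 368, 272, 48).
304 = 2^4 × 19
368 = 2^4 × 23
272 = 2^4 × 17
48 = 2^4 × 3
gcd(304, 368, 272, 48) = 2^4 = 16.
Total pieces = 304/16 + 368/16 + 272/16 + 48/16 = 19 + 23 + 17 + 3 = 62.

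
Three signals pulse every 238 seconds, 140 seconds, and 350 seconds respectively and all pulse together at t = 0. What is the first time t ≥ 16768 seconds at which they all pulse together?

23800 seconds

Joint pulses occur at multiples of LCM(238, 140, 350).
238 = 2 × 7 × 17
140 = 2^2 × 5 × 7
350 = 2 × 5^2 × 7
LCM(238, 140, 350) = 2^2 × 5^2 × 7 × 17 = 11900.
Smallest multiple of 11900 that is ≥ 16768: ⌈16768/11900⌉ × 11900 = 2 × 11900 = 23800.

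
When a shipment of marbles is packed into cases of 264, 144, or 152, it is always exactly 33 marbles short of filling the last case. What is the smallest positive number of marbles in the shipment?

30063

Being 33 short of a full case of size k means N ≡ −33 (mod k), i.e. N + 33 is a multiple of each size.
264 = 2^3 × 3 × 11
144 = 2^4 × 3^2
152 = 2^3 × 19
LCM(264, 144, 152) = 2^4 × 3^2 × 11 × 19 = 30096.
Smallest positive N is 30096 − 33 = 30063.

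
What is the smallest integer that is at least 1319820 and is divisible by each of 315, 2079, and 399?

The integer must be a common multiple of 315, 2079, and 399, so a multiple of their LCM.
315 = 3^2 × 5 × 7
2079 = 3^3 × 7 × 11
399 = 3 × 7 × 19
LCM(315, 2079, 399) = 3^3 × 5 × 7 × 11 × 19 = 197505.
Smallest multiple of 197505 that is ≥ 1319820: ⌈1319820/197505⌉ × 197505 = 7 × 197505 = 1382535.

1382535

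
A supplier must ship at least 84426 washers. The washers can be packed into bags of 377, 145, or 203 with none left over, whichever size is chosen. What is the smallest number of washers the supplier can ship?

92365

The number of washers must be a common multiple of 377, 145, and 203, so a multiple of their LCM.
377 = 13 × 29
145 = 5 × 29
203 = 7 × 29
LCM(377, 145, 203) = 5 × 7 × 13 × 29 = 13195.
Smallest multiple of 13195 that is ≥ 84426: ⌈84426/13195⌉ × 13195 = 7 × 13195 = 92365.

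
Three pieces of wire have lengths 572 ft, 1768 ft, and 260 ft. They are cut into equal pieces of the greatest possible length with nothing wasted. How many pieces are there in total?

Piece length = gcd(572, 1768, 260).
572 = 2^2 × 11 × 13
1768 = 2^3 × 13 × 17
260 = 2^2 × 5 × 13
gcd(572, 1768, 260) = 2^2 × 13 = 52.
Total pieces = 572/52 + 1768/52 + 260/52 = 11 + 34 + 5 = 50.

50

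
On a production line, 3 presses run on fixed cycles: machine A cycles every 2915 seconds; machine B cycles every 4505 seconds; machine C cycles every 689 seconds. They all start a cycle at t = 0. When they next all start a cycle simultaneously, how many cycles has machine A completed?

221 cycles

The first common completion time is the LCM of the periods.
2915 = 5 × 11 × 53
4505 = 5 × 17 × 53
689 = 13 × 53
LCM(2915, 4505, 689) = 5 × 11 × 13 × 17 × 53 = 644215.
Cycles for period 2915: 644215 / 2915 = 221.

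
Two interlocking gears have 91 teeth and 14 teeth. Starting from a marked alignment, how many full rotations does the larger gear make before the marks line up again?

The first common completion time is the LCM of the periods.
91 = 7 × 13
14 = 2 × 7
LCM(91, 14) = 2 × 7 × 13 = 182.
Rotations for period 91: 182 / 91 = 2.

2 rotations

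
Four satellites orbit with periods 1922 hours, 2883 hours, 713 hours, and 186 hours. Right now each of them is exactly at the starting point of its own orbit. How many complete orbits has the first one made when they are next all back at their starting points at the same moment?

69 orbits

They are all back at their starting positions together after one LCM of the periods.
1922 = 2 × 31^2
2883 = 3 × 31^2
713 = 23 × 31
186 = 2 × 3 × 31
LCM(1922, 2883, 713, 186) = 2 × 3 × 23 × 31^2 = 132618.
Orbits for period 1922: 132618 / 1922 = 69.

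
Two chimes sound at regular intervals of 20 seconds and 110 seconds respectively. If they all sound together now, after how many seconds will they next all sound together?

We need the least common multiple of the intervals.
20 = 2^2 × 5
110 = 2 × 5 × 11
LCM(20, 110) = 2^2 × 5 × 11 = 220.

220 seconds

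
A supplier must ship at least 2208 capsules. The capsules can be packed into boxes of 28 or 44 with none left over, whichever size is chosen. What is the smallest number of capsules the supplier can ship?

The number of capsules must be a common multiple of 28 and 44, so a multiple of their LCM.
28 = 2^2 × 7
44 = 2^2 × 11
LCM(28, 44) = 2^2 × 7 × 11 = 308.
Smallest multiple of 308 that is ≥ 2208: ⌈2208/308⌉ × 308 = 8 × 308 = 2464.

2464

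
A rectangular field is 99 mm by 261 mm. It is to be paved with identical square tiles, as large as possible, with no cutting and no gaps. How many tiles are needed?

319

Tile side = gcd(99, 261).
99 = 3^2 × 11
261 = 3^2 × 29
gcd(99, 261) = 3^2 = 9.
Tiles: (99/9) × (261/9) = 11 × 29 = 319.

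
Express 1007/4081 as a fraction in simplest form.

1007 = 19 × 53
4081 = 7 × 11 × 53
gcd(1007, 4081) = 53.
Divide numerator and denominator by 53: 1007/4081 = 19/77.

19/77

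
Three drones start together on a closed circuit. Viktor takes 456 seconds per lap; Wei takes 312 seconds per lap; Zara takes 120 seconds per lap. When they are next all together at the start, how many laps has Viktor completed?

65 laps

All finish a whole number of cycles simultaneously at t = LCM of the periods.
456 = 2^3 × 3 × 19
312 = 2^3 × 3 × 13
120 = 2^3 × 3 × 5
LCM(456, 312, 120) = 2^3 × 3 × 5 × 13 × 19 = 29640.
Laps for period 456: 29640 / 456 = 65.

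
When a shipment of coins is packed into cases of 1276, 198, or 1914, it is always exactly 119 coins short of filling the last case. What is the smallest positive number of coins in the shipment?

11365

Being 119 short of a full case of size k means N ≡ −119 (mod k), i.e. N + 119 is a multiple of each size.
1276 = 2^2 × 11 × 29
198 = 2 × 3^2 × 11
1914 = 2 × 3 × 11 × 29
LCM(1276, 198, 1914) = 2^2 × 3^2 × 11 × 29 = 11484.
Smallest positive N is 11484 − 119 = 11365.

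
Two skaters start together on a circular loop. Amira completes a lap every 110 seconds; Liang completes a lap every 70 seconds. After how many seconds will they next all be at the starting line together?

770 seconds

We need the least common multiple of the intervals.
110 = 2 × 5 × 11
70 = 2 × 5 × 7
LCM(110, 70) = 2 × 5 × 7 × 11 = 770.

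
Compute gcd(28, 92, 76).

28 = 2^2 × 7
92 = 2^2 × 23
76 = 2^2 × 19
gcd(28, 92, 76) = 2^2 = 4.

4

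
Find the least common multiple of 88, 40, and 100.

88 = 2^3 × 11
40 = 2^3 × 5
100 = 2^2 × 5^2
LCM(88, 40, 100) = 2^3 × 5^2 × 11 = 2200.

2200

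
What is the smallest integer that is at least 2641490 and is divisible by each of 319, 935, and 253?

3118225

The integer must be a common multiple of 319, 935, and 253, so a multiple of their LCM.
319 = 11 × 29
935 = 5 × 11 × 17
253 = 11 × 23
LCM(319, 935, 253) = 5 × 11 × 17 × 23 × 29 = 623645.
Smallest multiple of 623645 that is ≥ 2641490: ⌈2641490/623645⌉ × 623645 = 5 × 623645 = 3118225.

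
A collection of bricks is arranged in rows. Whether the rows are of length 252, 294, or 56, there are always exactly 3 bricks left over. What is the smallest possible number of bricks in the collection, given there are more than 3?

N − 3 must be a common multiple of 252, 294, and 56.
252 = 2^2 × 3^2 × 7
294 = 2 × 3 × 7^2
56 = 2^3 × 7
LCM(252, 294, 56) = 2^3 × 3^2 × 7^2 = 3528.
Smallest N > 3 is LCM + 3 = 3528 + 3 = 3531.

3531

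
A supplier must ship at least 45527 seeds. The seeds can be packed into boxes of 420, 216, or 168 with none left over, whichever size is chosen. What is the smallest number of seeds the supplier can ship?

52920

The number of seeds must be a common multiple of 420, 216, and 168, so a multiple of their LCM.
420 = 2^2 × 3 × 5 × 7
216 = 2^3 × 3^3
168 = 2^3 × 3 × 7
LCM(420, 216, 168) = 2^3 × 3^3 × 5 × 7 = 7560.
Smallest multiple of 7560 that is ≥ 45527: ⌈45527/7560⌉ × 7560 = 7 × 7560 = 52920.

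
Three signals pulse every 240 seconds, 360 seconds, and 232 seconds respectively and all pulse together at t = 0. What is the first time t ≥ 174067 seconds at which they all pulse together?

Joint pulses occur at multiples of LCM(240, 360, 232).
240 = 2^4 × 3 × 5
360 = 2^3 × 3^2 × 5
232 = 2^3 × 29
LCM(240, 360, 232) = 2^4 × 3^2 × 5 × 29 = 20880.
Smallest multiple of 20880 that is ≥ 174067: ⌈174067/20880⌉ × 20880 = 9 × 20880 = 187920.

187920 seconds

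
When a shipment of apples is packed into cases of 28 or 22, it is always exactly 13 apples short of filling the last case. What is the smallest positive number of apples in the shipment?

295

Being 13 short of a full case of size k means N ≡ −13 (mod k), i.e. N + 13 is a multiple of each size.
28 = 2^2 × 7
22 = 2 × 11
LCM(28, 22) = 2^2 × 7 × 11 = 308.
Smallest positive N is 308 − 13 = 295.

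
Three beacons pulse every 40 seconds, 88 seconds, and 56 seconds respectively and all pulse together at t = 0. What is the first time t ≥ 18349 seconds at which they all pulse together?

18480 seconds

Joint pulses occur at multiples of LCM(40, 88, 56).
40 = 2^3 × 5
88 = 2^3 × 11
56 = 2^3 × 7
LCM(40, 88, 56) = 2^3 × 5 × 7 × 11 = 3080.
Smallest multiple of 3080 that is ≥ 18349: ⌈18349/3080⌉ × 3080 = 6 × 3080 = 18480.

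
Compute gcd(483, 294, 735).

483 = 3 × 7 × 23
294 = 2 × 3 × 7^2
735 = 3 × 5 × 7^2
gcd(483, 294, 735) = 3 × 7 = 21.

21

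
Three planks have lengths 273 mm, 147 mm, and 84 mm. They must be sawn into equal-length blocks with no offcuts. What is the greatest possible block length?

This is the greatest common divisor of 273, 147, and 84.
273 = 3 × 7 × 13
147 = 3 × 7^2
84 = 2^2 × 3 × 7
gcd(273, 147, 84) = 3 × 7 = 21.

21 mm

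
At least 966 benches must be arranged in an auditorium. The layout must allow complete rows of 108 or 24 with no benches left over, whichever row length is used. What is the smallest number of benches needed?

The number of benches must be a common multiple of 108 and 24, so a multiple of their LCM.
108 = 2^2 × 3^3
24 = 2^3 × 3
LCM(108, 24) = 2^3 × 3^3 = 216.
Smallest multiple of 216 that is ≥ 966: ⌈966/216⌉ × 216 = 5 × 216 = 1080.

1080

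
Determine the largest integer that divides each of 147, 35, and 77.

147 = 3 × 7^2
35 = 5 × 7
77 = 7 × 11
gcd(147, 35, 77) = 7.

7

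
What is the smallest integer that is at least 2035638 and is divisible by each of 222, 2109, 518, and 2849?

The integer must be a common multiple of 222, 2109, 518, and 2849, so a multiple of their LCM.
222 = 2 × 3 × 37
2109 = 3 × 19 × 37
518 = 2 × 7 × 37
2849 = 7 × 11 × 37
LCM(222, 2109, 518, 2849) = 2 × 3 × 7 × 11 × 19 × 37 = 324786.
Smallest multiple of 324786 that is ≥ 2035638: ⌈2035638/324786⌉ × 324786 = 7 × 324786 = 2273502.

2273502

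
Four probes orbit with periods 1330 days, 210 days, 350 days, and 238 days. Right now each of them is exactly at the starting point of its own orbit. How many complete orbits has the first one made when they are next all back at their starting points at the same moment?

255 orbits

All finish a whole number of cycles simultaneously at t = LCM of the periods.
1330 = 2 × 5 × 7 × 19
210 = 2 × 3 × 5 × 7
350 = 2 × 5^2 × 7
238 = 2 × 7 × 17
LCM(1330, 210, 350, 238) = 2 × 3 × 5^2 × 7 × 17 × 19 = 339150.
Orbits for period 1330: 339150 / 1330 = 255.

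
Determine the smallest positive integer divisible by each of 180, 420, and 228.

23940

180 = 2^2 × 3^2 × 5
420 = 2^2 × 3 × 5 × 7
228 = 2^2 × 3 × 19
LCM(180, 420, 228) = 2^2 × 3^2 × 5 × 7 × 19 = 23940.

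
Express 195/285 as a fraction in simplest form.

195 = 3 × 5 × 13
285 = 3 × 5 × 19
gcd(195, 285) = 3 × 5 = 15.
Divide numerator and denominator by 15: 195/285 = 13/19.

13/19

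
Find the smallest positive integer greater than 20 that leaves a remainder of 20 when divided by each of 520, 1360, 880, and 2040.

583460

N − 20 must be a common multiple of 520, 1360, 880, and 2040.
520 = 2^3 × 5 × 13
1360 = 2^4 × 5 × 17
880 = 2^4 × 5 × 11
2040 = 2^3 × 3 × 5 × 17
LCM(520, 1360, 880, 2040) = 2^4 × 3 × 5 × 11 × 13 × 17 = 583440.
Smallest N > 20 is LCM + 20 = 583440 + 20 = 583460.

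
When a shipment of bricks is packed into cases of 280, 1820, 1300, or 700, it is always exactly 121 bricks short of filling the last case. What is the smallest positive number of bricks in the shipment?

Being 121 short of a full case of size k means N ≡ −121 (mod k), i.e. N + 121 is a multiple of each size.
280 = 2^3 × 5 × 7
1820 = 2^2 × 5 × 7 × 13
1300 = 2^2 × 5^2 × 13
700 = 2^2 × 5^2 × 7
LCM(280, 1820, 1300, 700) = 2^3 × 5^2 × 7 × 13 = 18200.
Smallest positive N is 18200 − 121 = 18079.

18079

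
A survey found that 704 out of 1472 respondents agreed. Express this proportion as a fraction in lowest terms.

704 = 2^6 × 11
1472 = 2^6 × 23
gcd(704, 1472) = 2^6 = 64.
Divide numerator and denominator by 64: 704/1472 = 11/23.

11/23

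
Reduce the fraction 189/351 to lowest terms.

7/13

189 = 3^3 × 7
351 = 3^3 × 13
gcd(189, 351) = 3^3 = 27.
Divide numerator and denominator by 27: 189/351 = 7/13.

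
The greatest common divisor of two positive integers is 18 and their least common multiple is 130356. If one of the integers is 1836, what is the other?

1278

For two integers, gcd × lcm = product, so the other is (18 × 130356) / 1836 = 2346408 / 1836 = 1278.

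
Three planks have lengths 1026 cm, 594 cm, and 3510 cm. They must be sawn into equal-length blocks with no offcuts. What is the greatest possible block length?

This is the greatest common divisor of 1026, 594, and 3510.
1026 = 2 × 3^3 × 19
594 = 2 × 3^3 × 11
3510 = 2 × 3^3 × 5 × 13
gcd(1026, 594, 3510) = 2 × 3^3 = 54.

54 cm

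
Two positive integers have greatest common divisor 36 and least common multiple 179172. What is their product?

For any two positive integers, gcd × lcm = product = 36 × 179172 = 6450192.

6450192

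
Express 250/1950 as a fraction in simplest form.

5/39

250 = 2 × 5^3
1950 = 2 × 3 × 5^2 × 13
gcd(250, 1950) = 2 × 5^2 = 50.
Divide numerator and denominator by 50: 250/1950 = 5/39.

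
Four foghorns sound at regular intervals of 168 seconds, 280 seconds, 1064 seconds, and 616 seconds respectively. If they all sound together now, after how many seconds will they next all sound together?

175560 seconds

We need the least common multiple of the intervals.
168 = 2^3 × 3 × 7
280 = 2^3 × 5 × 7
1064 = 2^3 × 7 × 19
616 = 2^3 × 7 × 11
LCM(168, 280, 1064, 616) = 2^3 × 3 × 5 × 7 × 11 × 19 = 175560.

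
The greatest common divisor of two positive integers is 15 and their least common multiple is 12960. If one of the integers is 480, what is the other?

For two integers, gcd × lcm = product, so the other is (15 × 12960) / 480 = 194400 / 480 = 405.

405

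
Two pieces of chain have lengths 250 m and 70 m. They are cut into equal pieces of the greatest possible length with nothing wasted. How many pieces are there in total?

Piece length = gcd(250, 70).
250 = 2 × 5^3
70 = 2 × 5 × 7
gcd(250, 70) = 2 × 5 = 10.
Total pieces = 250/10 + 70/10 = 25 + 7 = 32.

32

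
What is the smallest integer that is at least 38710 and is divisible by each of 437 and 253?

43263

The integer must be a common multiple of 437 and 253, so a multiple of their LCM.
437 = 19 × 23
253 = 11 × 23
LCM(437, 253) = 11 × 19 × 23 = 4807.
Smallest multiple of 4807 that is ≥ 38710: ⌈38710/4807⌉ × 4807 = 9 × 4807 = 43263.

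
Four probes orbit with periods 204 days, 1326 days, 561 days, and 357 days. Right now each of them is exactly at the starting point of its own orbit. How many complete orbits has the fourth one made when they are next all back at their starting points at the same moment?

572 orbits

They are all back at their starting positions together after one LCM of the periods.
204 = 2^2 × 3 × 17
1326 = 2 × 3 × 13 × 17
561 = 3 × 11 × 17
357 = 3 × 7 × 17
LCM(204, 1326, 561, 357) = 2^2 × 3 × 7 × 11 × 13 × 17 = 204204.
Orbits for period 357: 204204 / 357 = 572.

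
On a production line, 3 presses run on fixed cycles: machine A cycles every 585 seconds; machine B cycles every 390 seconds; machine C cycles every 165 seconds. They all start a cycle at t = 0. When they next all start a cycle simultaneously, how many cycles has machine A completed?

22 cycles

All finish a whole number of cycles simultaneously at t = LCM of the periods.
585 = 3^2 × 5 × 13
390 = 2 × 3 × 5 × 13
165 = 3 × 5 × 11
LCM(585, 390, 165) = 2 × 3^2 × 5 × 11 × 13 = 12870.
Cycles for period 585: 12870 / 585 = 22.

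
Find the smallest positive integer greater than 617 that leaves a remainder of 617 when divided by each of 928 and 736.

N − 617 must be a common multiple of 928 and 736.
928 = 2^5 × 29
736 = 2^5 × 23
LCM(928, 736) = 2^5 × 23 × 29 = 21344.
Smallest N > 617 is LCM + 617 = 21344 + 617 = 21961.

21961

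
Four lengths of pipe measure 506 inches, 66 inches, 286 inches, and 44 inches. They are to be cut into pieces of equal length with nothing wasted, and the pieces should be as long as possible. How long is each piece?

The greatest length dividing all of 506, 66, 286, and 44 is their gcd.
506 = 2 × 11 × 23
66 = 2 × 3 × 11
286 = 2 × 11 × 13
44 = 2^2 × 11
gcd(506, 66, 286, 44) = 2 × 11 = 22.

22 inches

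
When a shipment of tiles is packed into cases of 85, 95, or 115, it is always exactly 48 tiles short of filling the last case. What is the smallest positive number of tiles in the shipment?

Being 48 short of a full case of size k means N ≡ −48 (mod k), i.e. N + 48 is a multiple of each size.
85 = 5 × 17
95 = 5 × 19
115 = 5 × 23
LCM(85, 95, 115) = 5 × 17 × 19 × 23 = 37145.
Smallest positive N is 37145 − 48 = 37097.

37097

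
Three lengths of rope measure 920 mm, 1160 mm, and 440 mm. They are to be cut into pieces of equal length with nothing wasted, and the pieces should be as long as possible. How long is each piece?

The greatest length dividing all of 920, 1160, and 440 is their gcd.
920 = 2^3 × 5 × 23
1160 = 2^3 × 5 × 29
440 = 2^3 × 5 × 11
gcd(920, 1160, 440) = 2^3 × 5 = 40.

40 mm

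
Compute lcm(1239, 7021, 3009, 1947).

231693

1239 = 3 × 7 × 59
7021 = 7 × 17 × 59
3009 = 3 × 17 × 59
1947 = 3 × 11 × 59
LCM(1239, 7021, 3009, 1947) = 3 × 7 × 11 × 17 × 59 = 231693.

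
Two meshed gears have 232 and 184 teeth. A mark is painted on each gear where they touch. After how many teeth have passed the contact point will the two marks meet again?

They coincide at every common multiple of the periods; the first is the LCM.
232 = 2^3 × 29
184 = 2^3 × 23
LCM(232, 184) = 2^3 × 23 × 29 = 5336.

5336 teeth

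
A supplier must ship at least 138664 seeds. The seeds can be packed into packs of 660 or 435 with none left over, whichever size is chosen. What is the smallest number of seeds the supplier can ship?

The number of seeds must be a common multiple of 660 and 435, so a multiple of their LCM.
660 = 2^2 × 3 × 5 × 11
435 = 3 × 5 × 29
LCM(660, 435) = 2^2 × 3 × 5 × 11 × 29 = 19140.
Smallest multiple of 19140 that is ≥ 138664: ⌈138664/19140⌉ × 19140 = 8 × 19140 = 153120.

153120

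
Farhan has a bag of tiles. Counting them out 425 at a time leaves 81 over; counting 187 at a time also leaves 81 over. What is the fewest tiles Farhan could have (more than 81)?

4756

N − 81 must be a common multiple of 425 and 187.
425 = 5^2 × 17
187 = 11 × 17
LCM(425, 187) = 5^2 × 11 × 17 = 4675.
Smallest N > 81 is LCM + 81 = 4675 + 81 = 4756.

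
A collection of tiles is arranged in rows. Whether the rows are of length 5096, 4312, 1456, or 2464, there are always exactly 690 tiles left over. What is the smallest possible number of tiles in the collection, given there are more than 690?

N − 690 must be a common multiple of 5096, 4312, 1456, and 2464.
5096 = 2^3 × 7^2 × 13
4312 = 2^3 × 7^2 × 11
1456 = 2^4 × 7 × 13
2464 = 2^5 × 7 × 11
LCM(5096, 4312, 1456, 2464) = 2^5 × 7^2 × 11 × 13 = 224224.
Smallest N > 690 is LCM + 690 = 224224 + 690 = 224914.

224914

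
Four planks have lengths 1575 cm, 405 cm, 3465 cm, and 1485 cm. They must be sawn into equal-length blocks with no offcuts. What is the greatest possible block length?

This is the greatest common divisor of 1575, 405, 3465, and 1485.
1575 = 3^2 × 5^2 × 7
405 = 3^4 × 5
3465 = 3^2 × 5 × 7 × 11
1485 = 3^3 × 5 × 11
gcd(1575, 405, 3465, 1485) = 3^2 × 5 = 45.

45 cm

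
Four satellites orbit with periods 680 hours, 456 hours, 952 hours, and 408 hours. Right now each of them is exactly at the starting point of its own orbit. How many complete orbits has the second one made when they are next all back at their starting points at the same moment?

595 orbits

The first common completion time is the LCM of the periods.
680 = 2^3 × 5 × 17
456 = 2^3 × 3 × 19
952 = 2^3 × 7 × 17
408 = 2^3 × 3 × 17
LCM(680, 456, 952, 408) = 2^3 × 3 × 5 × 7 × 17 × 19 = 271320.
Orbits for period 456: 271320 / 456 = 595.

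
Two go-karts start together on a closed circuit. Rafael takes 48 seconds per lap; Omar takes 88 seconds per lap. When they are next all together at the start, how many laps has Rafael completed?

All finish a whole number of cycles simultaneously at t = LCM of the periods.
48 = 2^4 × 3
88 = 2^3 × 11
LCM(48, 88) = 2^4 × 3 × 11 = 528.
Laps for period 48: 528 / 48 = 11.

11 laps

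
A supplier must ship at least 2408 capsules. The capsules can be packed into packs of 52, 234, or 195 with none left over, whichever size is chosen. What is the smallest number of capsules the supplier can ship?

4680

The number of capsules must be a common multiple of 52, 234, and 195, so a multiple of their LCM.
52 = 2^2 × 13
234 = 2 × 3^2 × 13
195 = 3 × 5 × 13
LCM(52, 234, 195) = 2^2 × 3^2 × 5 × 13 = 2340.
Smallest multiple of 2340 that is ≥ 2408: ⌈2408/2340⌉ × 2340 = 2 × 2340 = 4680.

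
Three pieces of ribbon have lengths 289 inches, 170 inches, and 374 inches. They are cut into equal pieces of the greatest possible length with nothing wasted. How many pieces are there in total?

49

Piece length = gcd(289, 170, 374).
289 = 17^2
170 = 2 × 5 × 17
374 = 2 × 11 × 17
gcd(289, 170, 374) = 17.
Total pieces = 289/17 + 170/17 + 374/17 = 17 + 10 + 22 = 49.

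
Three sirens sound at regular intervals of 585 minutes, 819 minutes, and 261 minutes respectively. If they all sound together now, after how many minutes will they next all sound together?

118755 minutes

They coincide at every common multiple of the periods; the first is the LCM.
585 = 3^2 × 5 × 13
819 = 3^2 × 7 × 13
261 = 3^2 × 29
LCM(585, 819, 261) = 3^2 × 5 × 7 × 13 × 29 = 118755.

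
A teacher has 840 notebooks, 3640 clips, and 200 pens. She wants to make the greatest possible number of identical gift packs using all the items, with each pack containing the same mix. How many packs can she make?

40 packs

The pack count must divide each quantity, so the greatest is gcd(840, 3640, 200).
840 = 2^3 × 3 × 5 × 7
3640 = 2^3 × 5 × 7 × 13
200 = 2^3 × 5^2
gcd(840, 3640, 200) = 2^3 × 5 = 40.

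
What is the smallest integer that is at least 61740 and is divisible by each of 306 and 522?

The integer must be a common multiple of 306 and 522, so a multiple of their LCM.
306 = 2 × 3^2 × 17
522 = 2 × 3^2 × 29
LCM(306, 522) = 2 × 3^2 × 17 × 29 = 8874.
Smallest multiple of 8874 that is ≥ 61740: ⌈61740/8874⌉ × 8874 = 7 × 8874 = 62118.

62118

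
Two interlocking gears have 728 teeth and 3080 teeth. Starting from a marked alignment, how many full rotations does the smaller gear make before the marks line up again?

55 rotations

All finish a whole number of cycles simultaneously at t = LCM of the periods.
728 = 2^3 × 7 × 13
3080 = 2^3 × 5 × 7 × 11
LCM(728, 3080) = 2^3 × 5 × 7 × 11 × 13 = 40040.
Rotations for period 728: 40040 / 728 = 55.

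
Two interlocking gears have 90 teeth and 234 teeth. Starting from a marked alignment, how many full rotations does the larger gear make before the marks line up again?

5 rotations

The first common completion time is the LCM of the periods.
90 = 2 × 3^2 × 5
234 = 2 × 3^2 × 13
LCM(90, 234) = 2 × 3^2 × 5 × 13 = 1170.
Rotations for period 234: 1170 / 234 = 5.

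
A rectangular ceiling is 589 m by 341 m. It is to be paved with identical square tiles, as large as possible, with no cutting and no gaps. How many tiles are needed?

209

Tile side = gcd(589, 341).
589 = 19 × 31
341 = 11 × 31
gcd(589, 341) = 31.
Tiles: (589/31) × (341/31) = 19 × 11 = 209.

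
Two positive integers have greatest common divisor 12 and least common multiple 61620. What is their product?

739440

For any two positive integers, gcd × lcm = product = 12 × 61620 = 739440.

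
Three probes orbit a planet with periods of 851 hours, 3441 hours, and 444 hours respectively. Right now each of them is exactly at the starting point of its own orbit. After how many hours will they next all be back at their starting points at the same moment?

They coincide at every common multiple of the periods; the first is the LCM.
851 = 23 × 37
3441 = 3 × 31 × 37
444 = 2^2 × 3 × 37
LCM(851, 3441, 444) = 2^2 × 3 × 23 × 31 × 37 = 316572.

316572 hours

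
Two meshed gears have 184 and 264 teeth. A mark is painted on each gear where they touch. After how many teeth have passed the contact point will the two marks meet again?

6072 teeth

The first simultaneous occurrence is after LCM of the individual periods.
184 = 2^3 × 23
264 = 2^3 × 3 × 11
LCM(184, 264) = 2^3 × 3 × 11 × 23 = 6072.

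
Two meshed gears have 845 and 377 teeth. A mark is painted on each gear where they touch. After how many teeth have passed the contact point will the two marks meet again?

24505 teeth

They coincide at every common multiple of the periods; the first is the LCM.
845 = 5 × 13^2
377 = 13 × 29
LCM(845, 377) = 5 × 13^2 × 29 = 24505.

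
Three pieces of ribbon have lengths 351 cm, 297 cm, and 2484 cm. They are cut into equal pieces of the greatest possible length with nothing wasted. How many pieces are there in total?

116

Piece length = gcd(351, 297, 2484).
351 = 3^3 × 13
297 = 3^3 × 11
2484 = 2^2 × 3^3 × 23
gcd(351, 297, 2484) = 3^3 = 27.
Total pieces = 351/27 + 297/27 + 2484/27 = 13 + 11 + 92 = 116.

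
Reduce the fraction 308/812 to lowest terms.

11/29

308 = 2^2 × 7 × 11
812 = 2^2 × 7 × 29
gcd(308, 812) = 2^2 × 7 = 28.
Divide numerator and denominator by 28: 308/812 = 11/29.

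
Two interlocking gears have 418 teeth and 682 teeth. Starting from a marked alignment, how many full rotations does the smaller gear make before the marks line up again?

31 rotations

The first common completion time is the LCM of the periods.
418 = 2 × 11 × 19
682 = 2 × 11 × 31
LCM(418, 682) = 2 × 11 × 19 × 31 = 12958.
Rotations for period 418: 12958 / 418 = 31.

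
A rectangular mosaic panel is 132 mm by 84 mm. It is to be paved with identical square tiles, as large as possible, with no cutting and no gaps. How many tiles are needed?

77

Tile side = gcd(132, 84).
132 = 2^2 × 3 × 11
84 = 2^2 × 3 × 7
gcd(132, 84) = 2^2 × 3 = 12.
Tiles: (132/12) × (84/12) = 11 × 7 = 77.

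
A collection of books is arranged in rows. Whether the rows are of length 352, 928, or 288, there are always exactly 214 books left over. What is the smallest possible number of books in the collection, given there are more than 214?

N − 214 must be a common multiple of 352, 928, and 288.
352 = 2^5 × 11
928 = 2^5 × 29
288 = 2^5 × 3^2
LCM(352, 928, 288) = 2^5 × 3^2 × 11 × 29 = 91872.
Smallest N > 214 is LCM + 214 = 91872 + 214 = 92086.

92086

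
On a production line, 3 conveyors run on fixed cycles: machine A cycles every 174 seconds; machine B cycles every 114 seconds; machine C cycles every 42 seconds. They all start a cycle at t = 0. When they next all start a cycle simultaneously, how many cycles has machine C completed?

551 cycles

They are all back at their starting positions together after one LCM of the periods.
174 = 2 × 3 × 29
114 = 2 × 3 × 19
42 = 2 × 3 × 7
LCM(174, 114, 42) = 2 × 3 × 7 × 19 × 29 = 23142.
Cycles for period 42: 23142 / 42 = 551.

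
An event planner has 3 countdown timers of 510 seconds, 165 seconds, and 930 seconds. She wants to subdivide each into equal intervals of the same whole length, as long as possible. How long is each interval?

The interval must divide each timer length; the longest such is the gcd.
510 = 2 × 3 × 5 × 17
165 = 3 × 5 × 11
930 = 2 × 3 × 5 × 31
gcd(510, 165, 930) = 3 × 5 = 15.

15 seconds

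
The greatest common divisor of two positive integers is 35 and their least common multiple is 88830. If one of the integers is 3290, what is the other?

945

For two integers, gcd × lcm = product, so the other is (35 × 88830) / 3290 = 3109050 / 3290 = 945.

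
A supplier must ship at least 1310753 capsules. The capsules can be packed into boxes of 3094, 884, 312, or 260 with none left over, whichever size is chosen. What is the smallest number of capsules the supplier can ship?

1485120

The number of capsules must be a common multiple of 3094, 884, 312, and 260, so a multiple of their LCM.
3094 = 2 × 7 × 13 × 17
884 = 2^2 × 13 × 17
312 = 2^3 × 3 × 13
260 = 2^2 × 5 × 13
LCM(3094, 884, 312, 260) = 2^3 × 3 × 5 × 7 × 13 × 17 = 185640.
Smallest multiple of 185640 that is ≥ 1310753: ⌈1310753/185640⌉ × 185640 = 8 × 185640 = 1485120.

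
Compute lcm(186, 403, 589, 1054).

781014

186 = 2 × 3 × 31
403 = 13 × 31
589 = 19 × 31
1054 = 2 × 17 × 31
LCM(186, 403, 589, 1054) = 2 × 3 × 13 × 17 × 19 × 31 = 781014.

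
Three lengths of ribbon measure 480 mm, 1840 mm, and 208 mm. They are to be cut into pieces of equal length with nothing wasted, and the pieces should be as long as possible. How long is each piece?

16 mm

Each piece length must divide every original length, so the longest possible is gcd(480, 1840, 208).
480 = 2^5 × 3 × 5
1840 = 2^4 × 5 × 23
208 = 2^4 × 13
gcd(480, 1840, 208) = 2^4 = 16.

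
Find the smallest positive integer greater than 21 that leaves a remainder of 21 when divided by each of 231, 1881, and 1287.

171192

N − 21 must be a common multiple of 231, 1881, and 1287.
231 = 3 × 7 × 11
1881 = 3^2 × 11 × 19
1287 = 3^2 × 11 × 13
LCM(231, 1881, 1287) = 3^2 × 7 × 11 × 13 × 19 = 171171.
Smallest N > 21 is LCM + 21 = 171171 + 21 = 171192.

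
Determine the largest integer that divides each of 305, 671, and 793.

305 = 5 × 61
671 = 11 × 61
793 = 13 × 61
gcd(305, 671, 793) = 61.

61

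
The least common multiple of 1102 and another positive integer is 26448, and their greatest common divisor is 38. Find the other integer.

gcd × lcm = product of the two integers, so the other integer is (38 × 26448) / 1102 = 912.

912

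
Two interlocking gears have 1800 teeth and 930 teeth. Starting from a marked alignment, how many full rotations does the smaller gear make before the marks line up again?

60 rotations

The first common completion time is the LCM of the periods.
1800 = 2^3 × 3^2 × 5^2
930 = 2 × 3 × 5 × 31
LCM(1800, 930) = 2^3 × 3^2 × 5^2 × 31 = 55800.
Rotations for period 930: 55800 / 930 = 60.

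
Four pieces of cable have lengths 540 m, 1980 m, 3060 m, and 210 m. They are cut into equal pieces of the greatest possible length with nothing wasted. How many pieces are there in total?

Piece length = gcd(540, 1980, 3060, 210).
540 = 2^2 × 3^3 × 5
1980 = 2^2 × 3^2 × 5 × 11
3060 = 2^2 × 3^2 × 5 × 17
210 = 2 × 3 × 5 × 7
gcd(540, 1980, 3060, 210) = 2 × 3 × 5 = 30.
Total pieces = 540/30 + 1980/30 + 3060/30 + 210/30 = 18 + 66 + 102 + 7 = 193.

193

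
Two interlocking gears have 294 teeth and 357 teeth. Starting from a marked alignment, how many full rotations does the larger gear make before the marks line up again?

The first common completion time is the LCM of the periods.
294 = 2 × 3 × 7^2
357 = 3 × 7 × 17
LCM(294, 357) = 2 × 3 × 7^2 × 17 = 4998.
Rotations for period 357: 4998 / 357 = 14.

14 rotations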